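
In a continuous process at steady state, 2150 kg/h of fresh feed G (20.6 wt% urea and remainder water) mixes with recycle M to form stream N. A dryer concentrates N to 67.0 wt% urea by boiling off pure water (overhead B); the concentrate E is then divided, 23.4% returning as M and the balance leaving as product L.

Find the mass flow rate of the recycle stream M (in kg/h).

Overall urea balance (none leaves overhead): urea in fresh feed = urea in product, i.e. 2150×0.206 = (1−0.234)·E·0.670.
E = 442.9/(0.670×0.766) = 862.98 kg/h.
Recycle M = 0.234×862.98 = 201.94 kg/h.

201.9 kg/h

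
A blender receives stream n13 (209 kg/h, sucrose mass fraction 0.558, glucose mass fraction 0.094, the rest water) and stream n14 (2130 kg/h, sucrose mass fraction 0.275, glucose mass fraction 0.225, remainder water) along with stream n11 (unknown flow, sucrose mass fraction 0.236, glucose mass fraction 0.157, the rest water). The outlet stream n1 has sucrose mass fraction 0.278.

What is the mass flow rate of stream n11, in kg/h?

Let n11 be the unknown flow. Total out = 2339 + n11.
sucrose balance: 702.37 + 0.236·n11 = 0.278·(2339 + n11)
(0.236 − 0.278)·n11 = 0.278×2339 − 702.37 = -52.13
n11 = -52.13 / -0.042 = 1241.2 kg/h

1241 kg/h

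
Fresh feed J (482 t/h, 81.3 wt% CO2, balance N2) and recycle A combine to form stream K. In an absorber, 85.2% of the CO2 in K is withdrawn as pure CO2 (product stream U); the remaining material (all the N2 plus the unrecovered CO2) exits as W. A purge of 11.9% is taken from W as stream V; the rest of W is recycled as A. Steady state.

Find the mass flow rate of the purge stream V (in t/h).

98.07 t/h

N2 enters only via J and leaves only via the purge: 482×0.187 = 0.119×(N2 in W), and the absorber passes all N2, so N2 in K = N2 in W = 757.43 t/h.
CO2 in K: m_A = 482×0.813 + (1−0.119)·(1−0.852)·m_A, so m_A = 391.87/0.8696 = 450.62 t/h.
W = (1−0.852)×450.62 + 757.43 = 824.12 t/h.
Purge V = 0.119×824.12 = 98.07 t/h.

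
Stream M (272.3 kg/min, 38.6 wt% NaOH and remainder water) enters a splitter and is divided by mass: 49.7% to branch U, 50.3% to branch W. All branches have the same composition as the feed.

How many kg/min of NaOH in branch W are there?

Branch W total = 0.503×272.3 = 136.97 kg/min.
NaOH in W = 0.386×136.97 = 52.869 kg/min.

52.87 kg/min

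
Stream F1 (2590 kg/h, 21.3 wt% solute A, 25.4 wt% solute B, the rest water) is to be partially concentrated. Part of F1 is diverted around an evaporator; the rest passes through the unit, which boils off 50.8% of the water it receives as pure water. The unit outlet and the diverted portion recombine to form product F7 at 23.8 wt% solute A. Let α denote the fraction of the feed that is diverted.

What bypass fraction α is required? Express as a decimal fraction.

0.612

All 2590×0.213 = 551.67 kg/h of solute A reaches F7, so F7 = 551.67/0.238 = 2317.9 kg/h and vapour = 272.06 kg/h.
The evaporator receives (1−α)·2590 of feed at 0.533 water and removes 0.508 of that water:
0.508×0.533×(1−α)×2590 = 272.06
(1−α) = 272.06/701.28 = 0.3879;  α = 0.6121.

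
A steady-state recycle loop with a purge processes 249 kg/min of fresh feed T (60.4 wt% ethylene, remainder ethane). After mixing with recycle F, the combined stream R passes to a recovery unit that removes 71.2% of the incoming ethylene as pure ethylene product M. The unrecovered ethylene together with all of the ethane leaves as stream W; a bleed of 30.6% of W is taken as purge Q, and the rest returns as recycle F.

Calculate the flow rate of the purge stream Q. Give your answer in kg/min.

115.2 kg/min

ethane enters only via T and leaves only via the purge: 249×0.396 = 0.306×(ethane in W), and the recovery unit passes all ethane, so ethane in R = ethane in W = 322.24 kg/min.
ethylene in R: m_A = 249×0.604 + (1−0.306)·(1−0.712)·m_A, so m_A = 150.4/0.8001 = 187.96 kg/min.
W = (1−0.712)×187.96 + 322.24 = 376.37 kg/min.
Purge Q = 0.306×376.37 = 115.17 kg/min.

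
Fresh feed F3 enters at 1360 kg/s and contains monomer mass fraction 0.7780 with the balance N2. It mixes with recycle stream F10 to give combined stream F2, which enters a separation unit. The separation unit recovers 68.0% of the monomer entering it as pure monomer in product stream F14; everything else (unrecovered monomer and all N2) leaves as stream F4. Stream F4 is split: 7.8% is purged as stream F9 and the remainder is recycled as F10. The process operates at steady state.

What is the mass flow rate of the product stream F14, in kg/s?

monomer in F2: m_A = 1360×0.778 + (1−0.078)·(1−0.680)·m_A, so m_A = 1058.1/0.7050 = 1500.9 kg/s.
Product F14 = 0.680×1500.9 = 1020.6 kg/s.

1021 kg/s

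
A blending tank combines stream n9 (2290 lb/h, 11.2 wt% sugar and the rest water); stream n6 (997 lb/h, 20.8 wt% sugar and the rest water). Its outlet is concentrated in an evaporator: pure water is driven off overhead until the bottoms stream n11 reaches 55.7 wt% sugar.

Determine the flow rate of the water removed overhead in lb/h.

2454 lb/h

sugar entering = 2290×0.112 + 997×0.208 = 463.86 lb/h.
All sugar reports to n11, so n11 = 463.86/0.557 = 832.78 lb/h.
Total feed = 3287 lb/h; overhead = 3287 − 832.78 = 2454.2 lb/h.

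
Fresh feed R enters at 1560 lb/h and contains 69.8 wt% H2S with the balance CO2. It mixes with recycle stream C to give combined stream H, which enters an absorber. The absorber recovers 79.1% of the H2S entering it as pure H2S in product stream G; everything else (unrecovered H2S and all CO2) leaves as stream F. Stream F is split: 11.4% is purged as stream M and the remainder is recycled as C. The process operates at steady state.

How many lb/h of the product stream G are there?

1057 lb/h

H2S in H: m_A = 1560×0.698 + (1−0.114)·(1−0.791)·m_A, so m_A = 1088.9/0.8148 = 1336.3 lb/h.
Product G = 0.791×1336.3 = 1057 lb/h.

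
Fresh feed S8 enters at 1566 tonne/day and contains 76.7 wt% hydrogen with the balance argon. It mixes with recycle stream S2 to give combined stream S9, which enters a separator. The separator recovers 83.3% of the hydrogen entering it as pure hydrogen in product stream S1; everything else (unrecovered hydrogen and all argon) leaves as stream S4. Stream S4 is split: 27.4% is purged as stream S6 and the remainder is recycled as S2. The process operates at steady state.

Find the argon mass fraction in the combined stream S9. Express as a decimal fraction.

0.493

argon enters only via S8 and leaves only via the purge: 1566×0.233 = 0.274×(argon in S4), and the separator passes all argon, so argon in S9 = argon in S4 = 1331.7 tonne/day.
hydrogen in S9: m_A = 1566×0.767 + (1−0.274)·(1−0.833)·m_A, so m_A = 1201.1/0.8788 = 1366.8 tonne/day.
S9 = 1366.8 + 1331.7 = 2698.5 tonne/day.
argon fraction in S9 = 1331.7/2698.5 = 0.493.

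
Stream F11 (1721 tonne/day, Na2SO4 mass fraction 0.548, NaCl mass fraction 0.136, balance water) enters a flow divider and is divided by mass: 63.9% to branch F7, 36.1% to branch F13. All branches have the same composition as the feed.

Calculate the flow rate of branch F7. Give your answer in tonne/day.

1100 tonne/day

Branch F7 flow = 0.639×1721 = 1099.7 tonne/day.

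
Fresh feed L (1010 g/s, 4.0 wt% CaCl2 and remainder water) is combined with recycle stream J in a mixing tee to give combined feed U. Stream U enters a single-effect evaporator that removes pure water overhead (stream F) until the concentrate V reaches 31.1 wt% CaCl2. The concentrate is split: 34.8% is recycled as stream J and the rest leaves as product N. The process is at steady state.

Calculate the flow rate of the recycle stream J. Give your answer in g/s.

Overall CaCl2 balance (none leaves overhead): CaCl2 in fresh feed = CaCl2 in product, i.e. 1010×0.040 = (1−0.348)·V·0.311.
V = 40.4/(0.311×0.652) = 199.24 g/s.
Recycle J = 0.348×199.24 = 69.335 g/s.

69.34 g/s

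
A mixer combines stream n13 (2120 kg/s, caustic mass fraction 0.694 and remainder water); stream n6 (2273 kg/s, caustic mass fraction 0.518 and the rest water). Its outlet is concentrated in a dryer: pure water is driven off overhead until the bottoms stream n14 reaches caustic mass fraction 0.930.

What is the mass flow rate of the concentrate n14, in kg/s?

2848 kg/s

caustic entering = 2120×0.694 + 2273×0.518 = 2648.7 kg/s.
All caustic reports to n14, so n14 = 2648.7/0.930 = 2848.1 kg/s.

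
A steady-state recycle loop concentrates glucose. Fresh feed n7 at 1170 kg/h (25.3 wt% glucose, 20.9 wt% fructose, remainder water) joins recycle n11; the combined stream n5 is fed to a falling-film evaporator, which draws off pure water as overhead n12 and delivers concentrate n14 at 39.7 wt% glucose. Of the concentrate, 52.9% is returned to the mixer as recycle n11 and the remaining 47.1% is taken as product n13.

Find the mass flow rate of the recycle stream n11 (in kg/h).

837.4 kg/h

Overall glucose balance (none leaves overhead): glucose in fresh feed = glucose in product, i.e. 1170×0.253 = (1−0.529)·n14·0.397.
n14 = 296.01/(0.397×0.471) = 1583.1 kg/h.
Recycle n11 = 0.529×1583.1 = 837.43 kg/h.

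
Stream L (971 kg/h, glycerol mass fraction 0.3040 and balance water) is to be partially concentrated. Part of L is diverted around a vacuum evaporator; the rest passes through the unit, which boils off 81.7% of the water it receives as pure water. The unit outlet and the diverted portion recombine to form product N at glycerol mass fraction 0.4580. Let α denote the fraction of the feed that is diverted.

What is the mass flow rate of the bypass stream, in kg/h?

396.8 kg/h

All 971×0.304 = 295.18 kg/h of glycerol reaches N, so N = 295.18/0.458 = 644.51 kg/h and vapour = 326.49 kg/h.
The evaporator receives (1−α)·971 of feed at 0.696 water and removes 0.817 of that water:
0.817×0.696×(1−α)×971 = 326.49
(1−α) = 326.49/552.14 = 0.5913;  α = 0.4087.
Bypass flow = 0.4087×971 = 396.83 kg/h.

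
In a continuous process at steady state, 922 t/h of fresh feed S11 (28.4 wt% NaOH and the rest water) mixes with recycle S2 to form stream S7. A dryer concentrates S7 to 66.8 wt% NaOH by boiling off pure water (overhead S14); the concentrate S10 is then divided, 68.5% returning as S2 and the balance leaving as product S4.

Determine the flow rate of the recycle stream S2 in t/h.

852.4 t/h

Overall NaOH balance (none leaves overhead): NaOH in fresh feed = NaOH in product, i.e. 922×0.284 = (1−0.685)·S10·0.668.
S10 = 261.85/(0.668×0.315) = 1244.4 t/h.
Recycle S2 = 0.685×1244.4 = 852.42 t/h.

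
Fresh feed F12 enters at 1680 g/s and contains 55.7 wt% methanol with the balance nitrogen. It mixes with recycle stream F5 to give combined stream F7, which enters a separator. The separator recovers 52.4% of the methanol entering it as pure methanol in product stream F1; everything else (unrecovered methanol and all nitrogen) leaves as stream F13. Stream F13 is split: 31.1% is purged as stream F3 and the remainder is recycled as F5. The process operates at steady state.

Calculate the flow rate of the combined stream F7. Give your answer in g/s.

nitrogen enters only via F12 and leaves only via the purge: 1680×0.443 = 0.311×(nitrogen in F13), and the separator passes all nitrogen, so nitrogen in F7 = nitrogen in F13 = 2393.1 g/s.
methanol in F7: m_A = 1680×0.557 + (1−0.311)·(1−0.524)·m_A, so m_A = 935.76/0.6720 = 1392.4 g/s.
F7 = 1392.4 + 2393.1 = 3785.5 g/s.

3785 g/s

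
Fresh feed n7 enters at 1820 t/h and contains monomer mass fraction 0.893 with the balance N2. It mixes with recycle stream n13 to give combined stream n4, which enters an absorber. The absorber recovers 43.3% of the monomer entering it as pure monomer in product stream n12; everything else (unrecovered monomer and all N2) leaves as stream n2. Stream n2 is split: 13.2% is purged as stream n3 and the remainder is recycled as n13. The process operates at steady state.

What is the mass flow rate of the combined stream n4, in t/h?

4676 t/h

N2 enters only via n7 and leaves only via the purge: 1820×0.107 = 0.132×(N2 in n2), and the absorber passes all N2, so N2 in n4 = N2 in n2 = 1475.3 t/h.
monomer in n4: m_A = 1820×0.893 + (1−0.132)·(1−0.433)·m_A, so m_A = 1625.3/0.5078 = 3200.3 t/h.
n4 = 3200.3 + 1475.3 = 4675.6 t/h.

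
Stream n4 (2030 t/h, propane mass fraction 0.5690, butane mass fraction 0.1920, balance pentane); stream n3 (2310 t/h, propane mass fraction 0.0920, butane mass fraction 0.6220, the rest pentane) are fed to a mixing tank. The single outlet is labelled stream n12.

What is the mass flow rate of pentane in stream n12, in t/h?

1146 t/h

pentane out = pentane in = 2030×0.239 + 2310×0.286 = 1145.8 t/h.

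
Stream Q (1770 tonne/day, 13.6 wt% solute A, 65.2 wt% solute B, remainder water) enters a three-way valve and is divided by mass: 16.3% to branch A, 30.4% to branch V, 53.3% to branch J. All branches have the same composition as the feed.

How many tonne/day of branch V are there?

538.1 tonne/day

Branch V flow = 0.304×1770 = 538.08 tonne/day.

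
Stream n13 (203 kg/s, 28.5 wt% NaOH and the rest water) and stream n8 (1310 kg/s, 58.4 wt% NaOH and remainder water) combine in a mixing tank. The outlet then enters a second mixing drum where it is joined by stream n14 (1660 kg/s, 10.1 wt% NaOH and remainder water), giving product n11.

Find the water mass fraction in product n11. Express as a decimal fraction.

Overall, product flow = 3173 kg/s.
water in = 203×0.715 + 1310×0.416 + 1660×0.899 = 2182.4 kg/s.
water fraction in n11 = 0.688.

0.688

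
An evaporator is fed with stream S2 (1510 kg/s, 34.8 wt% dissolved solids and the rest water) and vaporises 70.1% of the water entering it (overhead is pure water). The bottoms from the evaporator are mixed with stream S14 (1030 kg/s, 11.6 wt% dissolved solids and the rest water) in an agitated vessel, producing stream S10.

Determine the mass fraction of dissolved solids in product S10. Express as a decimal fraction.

Vapour removed = 0.701×0.652×1510 = 690.15 kg/s; concentrate = 819.85 kg/s.
dissolved solids reaching the mixer = 525.48 (from concentrate) + 1030×0.116 = 644.96 kg/s.
Product flow = 819.85 + 1030 = 1849.9 kg/s; dissolved solids fraction = 0.349.

0.349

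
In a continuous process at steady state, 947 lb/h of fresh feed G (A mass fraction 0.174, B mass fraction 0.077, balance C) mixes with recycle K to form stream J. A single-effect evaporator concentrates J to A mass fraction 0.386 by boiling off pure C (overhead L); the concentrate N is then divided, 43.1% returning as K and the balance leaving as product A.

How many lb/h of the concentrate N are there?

Overall A balance (none leaves overhead): A in fresh feed = A in product, i.e. 947×0.174 = (1−0.431)·N·0.386.
N = 164.78/(0.386×0.569) = 750.24 lb/h.

750.2 lb/h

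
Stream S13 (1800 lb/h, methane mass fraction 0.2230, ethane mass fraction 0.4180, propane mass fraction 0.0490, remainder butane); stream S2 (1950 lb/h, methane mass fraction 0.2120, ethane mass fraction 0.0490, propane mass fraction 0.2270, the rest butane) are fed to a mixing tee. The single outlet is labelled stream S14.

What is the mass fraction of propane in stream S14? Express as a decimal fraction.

0.1416

Total flow out = 1800 + 1950 = 3750 lb/h.
propane in = 1800×0.049 + 1950×0.227 = 530.85 lb/h.
propane mass fraction in S14 = 530.85/3750 = 0.1416.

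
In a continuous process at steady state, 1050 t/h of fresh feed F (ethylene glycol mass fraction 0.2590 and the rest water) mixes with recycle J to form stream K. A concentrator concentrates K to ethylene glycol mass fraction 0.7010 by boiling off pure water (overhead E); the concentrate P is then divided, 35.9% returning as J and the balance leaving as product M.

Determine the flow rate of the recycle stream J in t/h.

Overall ethylene glycol balance (none leaves overhead): ethylene glycol in fresh feed = ethylene glycol in product, i.e. 1050×0.259 = (1−0.359)·P·0.701.
P = 271.95/(0.701×0.641) = 605.22 t/h.
Recycle J = 0.359×605.22 = 217.27 t/h.

217.3 t/h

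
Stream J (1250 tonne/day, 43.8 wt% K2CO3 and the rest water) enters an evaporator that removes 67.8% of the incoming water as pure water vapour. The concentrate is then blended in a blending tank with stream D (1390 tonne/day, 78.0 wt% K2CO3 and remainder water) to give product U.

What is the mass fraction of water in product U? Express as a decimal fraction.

Vapour removed = 0.678×0.562×1250 = 476.3 tonne/day; concentrate = 773.7 tonne/day.
water reaching the mixer = 226.2 (from concentrate) + 1390×0.220 = 532 tonne/day.
Product flow = 773.7 + 1390 = 2163.7 tonne/day; water fraction = 0.246.

0.246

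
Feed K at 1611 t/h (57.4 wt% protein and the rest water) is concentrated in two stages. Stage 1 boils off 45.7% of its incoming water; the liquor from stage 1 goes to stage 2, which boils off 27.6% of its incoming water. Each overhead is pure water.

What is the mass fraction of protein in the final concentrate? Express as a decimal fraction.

0.7741

water in feed = 1611×0.426 = 686.29 t/h.
After stage 1: water left = (1−0.457)×686.29 = 372.65; stream total = 1297.4 t/h.
After stage 2: water left = (1−0.276)×372.65 = 269.8; final concentrate = 1194.5 t/h.
protein fraction = 924.71/1194.5 = 0.7741.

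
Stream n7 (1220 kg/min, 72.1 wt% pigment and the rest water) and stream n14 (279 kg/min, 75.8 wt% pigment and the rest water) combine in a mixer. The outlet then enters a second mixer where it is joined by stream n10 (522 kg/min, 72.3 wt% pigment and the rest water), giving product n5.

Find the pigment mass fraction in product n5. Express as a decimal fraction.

Overall, product flow = 2021 kg/min.
pigment in = 1220×0.721 + 279×0.758 + 522×0.723 = 1468.5 kg/min.
pigment fraction in n5 = 0.727.

0.727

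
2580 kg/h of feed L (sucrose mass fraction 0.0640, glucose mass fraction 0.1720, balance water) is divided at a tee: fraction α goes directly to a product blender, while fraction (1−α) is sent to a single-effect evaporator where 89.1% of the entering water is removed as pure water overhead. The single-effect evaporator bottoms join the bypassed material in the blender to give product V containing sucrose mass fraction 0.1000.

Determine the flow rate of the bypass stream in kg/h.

All 2580×0.064 = 165.12 kg/h of sucrose reaches V, so V = 165.12/0.100 = 1651.2 kg/h and vapour = 928.8 kg/h.
The evaporator receives (1−α)·2580 of feed at 0.764 water and removes 0.891 of that water:
0.891×0.764×(1−α)×2580 = 928.8
(1−α) = 928.8/1756.3 = 0.5288;  α = 0.4712.
Bypass flow = 0.4712×2580 = 1215.6 kg/h.

1216 kg/h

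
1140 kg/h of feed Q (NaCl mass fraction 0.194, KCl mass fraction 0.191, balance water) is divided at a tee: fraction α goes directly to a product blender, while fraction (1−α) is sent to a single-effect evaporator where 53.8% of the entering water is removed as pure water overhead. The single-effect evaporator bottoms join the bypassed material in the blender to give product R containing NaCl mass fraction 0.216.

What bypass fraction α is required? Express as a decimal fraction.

0.692

All 1140×0.194 = 221.16 kg/h of NaCl reaches R, so R = 221.16/0.216 = 1023.9 kg/h and vapour = 116.11 kg/h.
The evaporator receives (1−α)·1140 of feed at 0.615 water and removes 0.538 of that water:
0.538×0.615×(1−α)×1140 = 116.11
(1−α) = 116.11/377.19 = 0.3078;  α = 0.6922.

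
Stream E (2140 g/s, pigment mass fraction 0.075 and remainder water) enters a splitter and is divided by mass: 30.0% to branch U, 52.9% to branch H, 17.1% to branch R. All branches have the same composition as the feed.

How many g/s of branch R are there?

365.9 g/s

Branch R flow = 0.171×2140 = 365.94 g/s.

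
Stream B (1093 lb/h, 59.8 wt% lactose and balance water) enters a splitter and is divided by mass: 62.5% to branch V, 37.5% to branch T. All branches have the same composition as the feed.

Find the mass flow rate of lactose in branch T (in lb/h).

Branch T total = 0.375×1093 = 409.88 lb/h.
lactose in T = 0.598×409.88 = 245.11 lb/h.

245.1 lb/h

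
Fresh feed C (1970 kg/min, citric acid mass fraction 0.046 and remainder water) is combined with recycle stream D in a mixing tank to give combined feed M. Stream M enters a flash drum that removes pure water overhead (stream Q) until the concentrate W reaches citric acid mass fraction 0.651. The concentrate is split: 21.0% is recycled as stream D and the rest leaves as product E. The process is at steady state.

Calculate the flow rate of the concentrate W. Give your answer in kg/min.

176.2 kg/min

Overall citric acid balance (none leaves overhead): citric acid in fresh feed = citric acid in product, i.e. 1970×0.046 = (1−0.210)·W·0.651.
W = 90.62/(0.651×0.790) = 176.2 kg/min.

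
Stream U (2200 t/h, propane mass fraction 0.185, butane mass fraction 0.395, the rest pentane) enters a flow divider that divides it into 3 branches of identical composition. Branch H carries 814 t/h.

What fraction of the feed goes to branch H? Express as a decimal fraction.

0.370

Fraction to H = 814/2200 = 0.3700.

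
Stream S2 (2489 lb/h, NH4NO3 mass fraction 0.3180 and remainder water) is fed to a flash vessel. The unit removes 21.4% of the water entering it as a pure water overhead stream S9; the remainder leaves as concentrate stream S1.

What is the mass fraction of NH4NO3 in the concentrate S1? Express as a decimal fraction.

0.3723

NH4NO3 is not removed: 2489×0.318 = 791.5 lb/h of NH4NO3 enters S1.
water entering = 2489×0.682 = 1697.5 lb/h; overhead removed = 0.214×1697.5 = 363.26 lb/h.
Concentrate = 2489 − 363.26 = 2125.7 lb/h.
Mass fraction = 791.5/2125.7 = 0.3723.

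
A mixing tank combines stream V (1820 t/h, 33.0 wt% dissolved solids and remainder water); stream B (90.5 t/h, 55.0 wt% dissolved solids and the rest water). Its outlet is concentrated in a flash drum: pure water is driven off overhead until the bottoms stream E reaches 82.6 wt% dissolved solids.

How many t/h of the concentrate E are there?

dissolved solids entering = 1820×0.330 + 90.5×0.550 = 650.38 t/h.
All dissolved solids reports to E, so E = 650.38/0.826 = 787.38 t/h.

787.4 t/h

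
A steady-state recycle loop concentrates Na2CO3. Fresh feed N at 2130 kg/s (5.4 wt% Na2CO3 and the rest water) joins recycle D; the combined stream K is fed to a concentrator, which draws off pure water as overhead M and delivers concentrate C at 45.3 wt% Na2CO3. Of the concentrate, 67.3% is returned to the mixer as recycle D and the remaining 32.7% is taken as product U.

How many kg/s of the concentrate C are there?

Overall Na2CO3 balance (none leaves overhead): Na2CO3 in fresh feed = Na2CO3 in product, i.e. 2130×0.054 = (1−0.673)·C·0.453.
C = 115.02/(0.453×0.327) = 776.47 kg/s.

776.5 kg/s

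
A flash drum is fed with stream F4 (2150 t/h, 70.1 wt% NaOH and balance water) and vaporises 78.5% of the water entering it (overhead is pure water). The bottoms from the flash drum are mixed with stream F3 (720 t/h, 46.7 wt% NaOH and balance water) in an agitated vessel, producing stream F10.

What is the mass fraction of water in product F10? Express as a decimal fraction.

Vapour removed = 0.785×0.299×2150 = 504.64 t/h; concentrate = 1645.4 t/h.
water reaching the mixer = 138.21 (from concentrate) + 720×0.533 = 521.97 t/h.
Product flow = 1645.4 + 720 = 2365.4 t/h; water fraction = 0.221.

0.221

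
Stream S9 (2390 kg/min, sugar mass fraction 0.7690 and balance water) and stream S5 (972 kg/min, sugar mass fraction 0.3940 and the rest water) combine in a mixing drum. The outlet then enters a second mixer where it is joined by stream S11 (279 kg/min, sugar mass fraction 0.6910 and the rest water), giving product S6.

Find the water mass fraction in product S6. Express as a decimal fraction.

0.3371

Overall, product flow = 3641 kg/min.
water in = 2390×0.231 + 972×0.606 + 279×0.309 = 1227.3 kg/min.
water fraction in S6 = 0.3371.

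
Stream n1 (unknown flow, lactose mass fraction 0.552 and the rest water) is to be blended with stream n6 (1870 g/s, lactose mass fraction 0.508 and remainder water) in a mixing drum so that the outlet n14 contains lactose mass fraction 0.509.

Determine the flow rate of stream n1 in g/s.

43.49 g/s

Let n1 be the unknown flow. Total out = 1870 + n1.
lactose balance: 949.96 + 0.552·n1 = 0.509·(1870 + n1)
(0.552 − 0.509)·n1 = 0.509×1870 − 949.96 = 1.87
n1 = 1.87 / 0.043 = 43.488 g/s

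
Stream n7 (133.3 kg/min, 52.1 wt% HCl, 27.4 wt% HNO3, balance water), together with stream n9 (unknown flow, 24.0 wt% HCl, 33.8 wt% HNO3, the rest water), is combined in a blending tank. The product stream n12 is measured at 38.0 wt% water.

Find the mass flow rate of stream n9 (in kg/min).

Let n9 be the unknown flow. Total out = 133.3 + n9.
water balance: 27.326 + 0.422·n9 = 0.380·(133.3 + n9)
(0.422 − 0.380)·n9 = 0.380×133.3 − 27.326 = 23.328
n9 = 23.328 / 0.042 = 555.42 kg/min

555.4 kg/min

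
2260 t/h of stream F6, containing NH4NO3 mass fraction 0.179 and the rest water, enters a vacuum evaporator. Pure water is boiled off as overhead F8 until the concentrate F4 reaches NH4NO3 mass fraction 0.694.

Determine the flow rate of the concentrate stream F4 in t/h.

582.9 t/h

NH4NO3 is conserved: 2260×0.179 = 404.54 t/h all reports to the concentrate.
Concentrate = 404.54/(target fraction) = 582.91 t/h.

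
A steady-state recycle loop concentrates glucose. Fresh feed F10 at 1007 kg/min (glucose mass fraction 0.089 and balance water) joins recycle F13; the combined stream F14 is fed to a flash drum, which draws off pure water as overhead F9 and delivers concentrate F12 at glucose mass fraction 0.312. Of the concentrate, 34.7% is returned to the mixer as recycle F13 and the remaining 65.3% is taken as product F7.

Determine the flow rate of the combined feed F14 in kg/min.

1160 kg/min

Overall glucose balance (none leaves overhead): glucose in fresh feed = glucose in product, i.e. 1007×0.089 = (1−0.347)·F12·0.312.
F12 = 89.623/(0.312×0.653) = 439.9 kg/min.
Recycle F13 = 0.347×439.9 = 152.64 kg/min.
Combined feed F14 = 1007 + 152.64 = 1159.6 kg/min.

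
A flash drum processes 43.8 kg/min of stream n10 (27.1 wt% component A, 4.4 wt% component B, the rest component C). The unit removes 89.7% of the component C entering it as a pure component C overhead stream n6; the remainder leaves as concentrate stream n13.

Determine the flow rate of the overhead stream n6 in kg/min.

26.91 kg/min

component C entering = 43.8×0.685 = 30.003 kg/min; overhead removed = 0.897×30.003 = 26.913 kg/min.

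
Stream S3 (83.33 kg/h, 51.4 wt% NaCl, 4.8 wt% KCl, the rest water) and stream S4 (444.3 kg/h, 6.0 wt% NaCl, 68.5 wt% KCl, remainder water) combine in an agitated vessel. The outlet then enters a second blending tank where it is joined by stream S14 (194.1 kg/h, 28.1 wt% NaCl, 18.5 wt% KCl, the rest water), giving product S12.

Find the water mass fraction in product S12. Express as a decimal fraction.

0.3512

Overall, product flow = 721.73 kg/h.
water in = 83.33×0.438 + 444.3×0.255 + 194.1×0.534 = 253.44 kg/h.
water fraction in S12 = 0.3512.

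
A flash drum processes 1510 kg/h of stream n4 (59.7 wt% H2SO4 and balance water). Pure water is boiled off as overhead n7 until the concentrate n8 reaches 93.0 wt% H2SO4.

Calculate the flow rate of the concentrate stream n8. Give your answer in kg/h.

H2SO4 is conserved: 1510×0.597 = 901.47 kg/h all reports to the concentrate.
Concentrate = 901.47/(target fraction) = 969.32 kg/h.

969.3 kg/h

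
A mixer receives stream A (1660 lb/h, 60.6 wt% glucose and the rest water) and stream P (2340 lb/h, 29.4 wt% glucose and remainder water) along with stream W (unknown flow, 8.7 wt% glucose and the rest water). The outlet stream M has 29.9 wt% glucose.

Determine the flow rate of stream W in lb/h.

Let W be the unknown flow. Total out = 4000 + W.
glucose balance: 1693.9 + 0.087·W = 0.299·(4000 + W)
(0.087 − 0.299)·W = 0.299×4000 − 1693.9 = -497.92
W = -497.92 / -0.212 = 2348.7 lb/h

2349 lb/h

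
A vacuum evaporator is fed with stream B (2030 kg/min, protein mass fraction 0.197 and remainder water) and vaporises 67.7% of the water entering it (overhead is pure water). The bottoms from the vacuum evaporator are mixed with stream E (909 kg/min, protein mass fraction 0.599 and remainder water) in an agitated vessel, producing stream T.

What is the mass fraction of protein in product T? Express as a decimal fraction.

0.515

Vapour removed = 0.677×0.803×2030 = 1103.6 kg/min; concentrate = 926.43 kg/min.
protein reaching the mixer = 399.91 (from concentrate) + 909×0.599 = 944.4 kg/min.
Product flow = 926.43 + 909 = 1835.4 kg/min; protein fraction = 0.515.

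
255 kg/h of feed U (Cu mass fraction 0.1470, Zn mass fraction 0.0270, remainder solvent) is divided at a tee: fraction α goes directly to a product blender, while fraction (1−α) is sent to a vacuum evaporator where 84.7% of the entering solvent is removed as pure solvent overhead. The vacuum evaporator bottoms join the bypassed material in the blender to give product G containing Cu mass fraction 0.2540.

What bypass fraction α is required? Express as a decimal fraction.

0.398

All 255×0.147 = 37.485 kg/h of Cu reaches G, so G = 37.485/0.254 = 147.58 kg/h and vapour = 107.42 kg/h.
The evaporator receives (1−α)·255 of feed at 0.826 solvent and removes 0.847 of that solvent:
0.847×0.826×(1−α)×255 = 107.42
(1−α) = 107.42/178.4 = 0.6021;  α = 0.3979.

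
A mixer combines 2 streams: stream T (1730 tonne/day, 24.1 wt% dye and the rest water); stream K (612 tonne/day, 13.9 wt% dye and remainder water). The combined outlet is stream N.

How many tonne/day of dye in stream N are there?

dye out = dye in = 1730×0.241 + 612×0.139 = 502 tonne/day.

502 tonne/day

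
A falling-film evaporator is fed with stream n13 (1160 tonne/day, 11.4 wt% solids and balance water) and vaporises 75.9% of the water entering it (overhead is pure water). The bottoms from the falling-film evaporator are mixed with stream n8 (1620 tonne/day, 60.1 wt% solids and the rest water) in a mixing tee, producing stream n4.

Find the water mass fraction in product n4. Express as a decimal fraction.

0.4471

Vapour removed = 0.759×0.886×1160 = 780.07 tonne/day; concentrate = 379.93 tonne/day.
water reaching the mixer = 247.69 (from concentrate) + 1620×0.399 = 894.07 tonne/day.
Product flow = 379.93 + 1620 = 1999.9 tonne/day; water fraction = 0.4471.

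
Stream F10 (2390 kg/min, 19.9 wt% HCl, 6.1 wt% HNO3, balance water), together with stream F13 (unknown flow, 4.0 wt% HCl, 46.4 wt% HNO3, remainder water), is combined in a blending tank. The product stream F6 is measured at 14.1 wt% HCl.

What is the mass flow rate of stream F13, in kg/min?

Let F13 be the unknown flow. Total out = 2390 + F13.
HCl balance: 475.61 + 0.040·F13 = 0.141·(2390 + F13)
(0.040 − 0.141)·F13 = 0.141×2390 − 475.61 = -138.62
F13 = -138.62 / -0.101 = 1372.5 kg/min

1372 kg/min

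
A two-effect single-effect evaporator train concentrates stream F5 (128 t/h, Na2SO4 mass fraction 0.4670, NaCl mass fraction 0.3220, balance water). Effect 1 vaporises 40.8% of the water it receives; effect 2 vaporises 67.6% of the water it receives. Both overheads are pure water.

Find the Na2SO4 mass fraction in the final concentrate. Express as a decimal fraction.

0.5630

water in feed = 128×0.211 = 27.008 t/h.
After stage 1: water left = (1−0.408)×27.008 = 15.989; stream total = 116.98 t/h.
After stage 2: water left = (1−0.676)×15.989 = 5.1804; final concentrate = 106.17 t/h.
Na2SO4 fraction = 59.776/106.17 = 0.5630.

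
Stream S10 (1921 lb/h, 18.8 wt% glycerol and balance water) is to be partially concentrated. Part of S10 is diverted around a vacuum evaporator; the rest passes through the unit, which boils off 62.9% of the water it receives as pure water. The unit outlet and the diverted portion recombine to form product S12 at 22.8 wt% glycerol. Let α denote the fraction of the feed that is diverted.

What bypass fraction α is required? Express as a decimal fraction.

0.657

All 1921×0.188 = 361.15 lb/h of glycerol reaches S12, so S12 = 361.15/0.228 = 1584 lb/h and vapour = 337.02 lb/h.
The evaporator receives (1−α)·1921 of feed at 0.812 water and removes 0.629 of that water:
0.629×0.812×(1−α)×1921 = 337.02
(1−α) = 337.02/981.15 = 0.3435;  α = 0.6565.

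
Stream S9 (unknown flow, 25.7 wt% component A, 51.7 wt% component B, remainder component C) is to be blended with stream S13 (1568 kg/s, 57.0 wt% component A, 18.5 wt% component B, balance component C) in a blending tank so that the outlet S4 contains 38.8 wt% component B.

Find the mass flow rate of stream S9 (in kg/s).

2467 kg/s

Let S9 be the unknown flow. Total out = 1568 + S9.
component B balance: 290.08 + 0.517·S9 = 0.388·(1568 + S9)
(0.517 − 0.388)·S9 = 0.388×1568 − 290.08 = 318.3
S9 = 318.3 / 0.129 = 2467.5 kg/s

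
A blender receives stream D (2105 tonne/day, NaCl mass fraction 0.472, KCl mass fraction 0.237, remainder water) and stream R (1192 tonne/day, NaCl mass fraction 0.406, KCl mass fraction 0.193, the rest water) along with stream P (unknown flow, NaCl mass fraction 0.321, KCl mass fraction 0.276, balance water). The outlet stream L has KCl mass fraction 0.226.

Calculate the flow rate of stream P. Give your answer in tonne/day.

Let P be the unknown flow. Total out = 3297 + P.
KCl balance: 728.94 + 0.276·P = 0.226·(3297 + P)
(0.276 − 0.226)·P = 0.226×3297 − 728.94 = 16.181
P = 16.181 / 0.050 = 323.62 tonne/day

323.6 tonne/day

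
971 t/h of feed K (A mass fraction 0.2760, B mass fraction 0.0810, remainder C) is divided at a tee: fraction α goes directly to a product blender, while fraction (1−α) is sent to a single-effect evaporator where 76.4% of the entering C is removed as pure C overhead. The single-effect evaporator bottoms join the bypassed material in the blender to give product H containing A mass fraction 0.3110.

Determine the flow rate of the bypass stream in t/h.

All 971×0.276 = 268 t/h of A reaches H, so H = 268/0.311 = 861.72 t/h and vapour = 109.28 t/h.
The evaporator receives (1−α)·971 of feed at 0.643 C and removes 0.764 of that C:
0.764×0.643×(1−α)×971 = 109.28
(1−α) = 109.28/477.01 = 0.2291;  α = 0.7709.
Bypass flow = 0.7709×971 = 748.56 t/h.

748.6 t/h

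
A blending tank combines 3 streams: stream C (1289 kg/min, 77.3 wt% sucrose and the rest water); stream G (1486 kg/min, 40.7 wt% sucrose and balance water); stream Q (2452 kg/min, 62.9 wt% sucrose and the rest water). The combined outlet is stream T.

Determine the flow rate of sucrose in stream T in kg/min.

3144 kg/min

sucrose out = sucrose in = 1289×0.773 + 1486×0.407 + 2452×0.629 = 3143.5 kg/min.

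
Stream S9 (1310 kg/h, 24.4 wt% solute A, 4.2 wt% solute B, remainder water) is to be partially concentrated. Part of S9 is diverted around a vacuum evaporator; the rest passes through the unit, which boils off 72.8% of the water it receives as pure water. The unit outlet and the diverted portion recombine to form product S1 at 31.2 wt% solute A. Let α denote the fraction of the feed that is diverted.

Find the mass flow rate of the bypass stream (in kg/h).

760.7 kg/h

All 1310×0.244 = 319.64 kg/h of solute A reaches S1, so S1 = 319.64/0.312 = 1024.5 kg/h and vapour = 285.51 kg/h.
The evaporator receives (1−α)·1310 of feed at 0.714 water and removes 0.728 of that water:
0.728×0.714×(1−α)×1310 = 285.51
(1−α) = 285.51/680.93 = 0.4193;  α = 0.5807.
Bypass flow = 0.5807×1310 = 760.72 kg/h.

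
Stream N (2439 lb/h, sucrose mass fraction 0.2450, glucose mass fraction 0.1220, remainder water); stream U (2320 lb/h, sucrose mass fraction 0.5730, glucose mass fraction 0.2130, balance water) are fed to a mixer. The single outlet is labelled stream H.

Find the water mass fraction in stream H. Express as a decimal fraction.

0.4287

Total flow out = 2439 + 2320 = 4759 lb/h.
water in = 2439×0.633 + 2320×0.214 = 2040.4 lb/h.
water mass fraction in H = 2040.4/4759 = 0.4287.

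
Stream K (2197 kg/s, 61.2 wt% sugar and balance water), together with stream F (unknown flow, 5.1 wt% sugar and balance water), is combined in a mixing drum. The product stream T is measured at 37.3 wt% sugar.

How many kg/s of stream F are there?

Let F be the unknown flow. Total out = 2197 + F.
sugar balance: 1344.6 + 0.051·F = 0.373·(2197 + F)
(0.051 − 0.373)·F = 0.373×2197 − 1344.6 = -525.08
F = -525.08 / -0.322 = 1630.7 kg/s

1631 kg/s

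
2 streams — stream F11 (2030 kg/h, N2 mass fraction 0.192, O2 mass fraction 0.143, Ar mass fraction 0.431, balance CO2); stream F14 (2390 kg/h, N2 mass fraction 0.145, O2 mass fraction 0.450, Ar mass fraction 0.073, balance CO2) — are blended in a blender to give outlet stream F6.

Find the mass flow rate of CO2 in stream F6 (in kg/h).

CO2 out = CO2 in = 2030×0.234 + 2390×0.332 = 1268.5 kg/h.

1268 kg/h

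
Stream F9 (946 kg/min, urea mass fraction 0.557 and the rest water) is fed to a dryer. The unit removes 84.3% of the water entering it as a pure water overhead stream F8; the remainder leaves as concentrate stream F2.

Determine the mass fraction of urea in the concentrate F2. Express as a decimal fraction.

0.889

urea is not removed: 946×0.557 = 526.92 kg/min of urea enters F2.
water entering = 946×0.443 = 419.08 kg/min; overhead removed = 0.843×419.08 = 353.28 kg/min.
Concentrate = 946 − 353.28 = 592.72 kg/min.
Mass fraction = 526.92/592.72 = 0.889.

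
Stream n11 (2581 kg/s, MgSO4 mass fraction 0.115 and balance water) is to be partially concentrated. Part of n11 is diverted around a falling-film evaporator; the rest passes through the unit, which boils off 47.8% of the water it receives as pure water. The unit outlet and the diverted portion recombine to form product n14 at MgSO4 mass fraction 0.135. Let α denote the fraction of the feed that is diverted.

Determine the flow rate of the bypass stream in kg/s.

1677 kg/s

All 2581×0.115 = 296.81 kg/s of MgSO4 reaches n14, so n14 = 296.81/0.135 = 2198.6 kg/s and vapour = 382.37 kg/s.
The evaporator receives (1−α)·2581 of feed at 0.885 water and removes 0.478 of that water:
0.478×0.885×(1−α)×2581 = 382.37
(1−α) = 382.37/1091.8 = 0.3502;  α = 0.6498.
Bypass flow = 0.6498×2581 = 1677.1 kg/s.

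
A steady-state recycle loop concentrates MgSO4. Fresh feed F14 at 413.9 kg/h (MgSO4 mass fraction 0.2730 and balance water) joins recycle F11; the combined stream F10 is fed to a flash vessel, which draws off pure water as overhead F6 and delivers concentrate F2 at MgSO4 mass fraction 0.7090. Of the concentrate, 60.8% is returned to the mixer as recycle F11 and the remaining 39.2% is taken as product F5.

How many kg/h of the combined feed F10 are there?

Overall MgSO4 balance (none leaves overhead): MgSO4 in fresh feed = MgSO4 in product, i.e. 413.9×0.273 = (1−0.608)·F2·0.709.
F2 = 112.99/(0.709×0.392) = 406.56 kg/h.
Recycle F11 = 0.608×406.56 = 247.19 kg/h.
Combined feed F10 = 413.9 + 247.19 = 661.09 kg/h.

661.1 kg/h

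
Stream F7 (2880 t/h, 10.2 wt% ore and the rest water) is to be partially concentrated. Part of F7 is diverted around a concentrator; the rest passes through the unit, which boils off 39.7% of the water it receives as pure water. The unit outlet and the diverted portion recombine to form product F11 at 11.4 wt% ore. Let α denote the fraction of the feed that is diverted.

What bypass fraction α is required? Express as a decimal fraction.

0.705

All 2880×0.102 = 293.76 t/h of ore reaches F11, so F11 = 293.76/0.114 = 2576.8 t/h and vapour = 303.16 t/h.
The evaporator receives (1−α)·2880 of feed at 0.898 water and removes 0.397 of that water:
0.397×0.898×(1−α)×2880 = 303.16
(1−α) = 303.16/1026.7 = 0.2953;  α = 0.7047.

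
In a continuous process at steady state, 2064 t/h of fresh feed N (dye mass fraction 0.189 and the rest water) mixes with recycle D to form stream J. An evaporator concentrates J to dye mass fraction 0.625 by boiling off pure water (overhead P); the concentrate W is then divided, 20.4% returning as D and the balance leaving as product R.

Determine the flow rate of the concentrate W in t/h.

Overall dye balance (none leaves overhead): dye in fresh feed = dye in product, i.e. 2064×0.189 = (1−0.204)·W·0.625.
W = 390.1/(0.625×0.796) = 784.11 t/h.

784.1 t/h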